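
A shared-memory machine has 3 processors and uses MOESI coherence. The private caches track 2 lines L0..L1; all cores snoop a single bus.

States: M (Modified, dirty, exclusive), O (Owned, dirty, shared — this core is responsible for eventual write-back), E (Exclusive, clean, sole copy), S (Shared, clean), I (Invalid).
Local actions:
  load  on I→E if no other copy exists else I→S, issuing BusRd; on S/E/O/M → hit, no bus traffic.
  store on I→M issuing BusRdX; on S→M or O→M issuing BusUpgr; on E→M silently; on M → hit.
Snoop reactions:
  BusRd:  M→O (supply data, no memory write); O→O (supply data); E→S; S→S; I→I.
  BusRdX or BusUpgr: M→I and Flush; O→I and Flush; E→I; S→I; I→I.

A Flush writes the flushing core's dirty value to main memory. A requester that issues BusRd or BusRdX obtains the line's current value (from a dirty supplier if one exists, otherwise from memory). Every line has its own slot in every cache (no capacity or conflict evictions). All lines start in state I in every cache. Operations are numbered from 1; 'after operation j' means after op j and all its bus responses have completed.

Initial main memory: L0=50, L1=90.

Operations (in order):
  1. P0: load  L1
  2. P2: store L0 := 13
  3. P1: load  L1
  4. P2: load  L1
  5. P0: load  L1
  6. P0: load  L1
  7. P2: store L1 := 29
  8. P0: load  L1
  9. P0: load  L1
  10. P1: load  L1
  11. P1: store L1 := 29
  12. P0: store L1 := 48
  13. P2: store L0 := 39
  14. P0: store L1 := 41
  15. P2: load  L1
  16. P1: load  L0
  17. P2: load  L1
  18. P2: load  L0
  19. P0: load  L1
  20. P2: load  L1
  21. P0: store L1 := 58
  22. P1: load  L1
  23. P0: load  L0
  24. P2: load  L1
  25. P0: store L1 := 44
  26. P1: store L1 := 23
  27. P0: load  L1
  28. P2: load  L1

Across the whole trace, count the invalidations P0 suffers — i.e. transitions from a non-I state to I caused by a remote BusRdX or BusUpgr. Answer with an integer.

invalidations = 3

1. P0: load  L1  bus=[BusRd]  L1: P0=E P1=I P2=I  mem[L1]=90
2. P2: store L0 := 13  bus=[BusRdX]  L0: P0=I P1=I P2=M  mem[L0]=50
3. P1: load  L1  bus=[BusRd]  L1: P0=S P1=S P2=I  mem[L1]=90
4. P2: load  L1  bus=[BusRd]  L1: P0=S P1=S P2=S  mem[L1]=90
5. P0: load  L1  bus=[-]  L1: P0=S P1=S P2=S  mem[L1]=90
6. P0: load  L1  bus=[-]  L1: P0=S P1=S P2=S  mem[L1]=90
7. P2: store L1 := 29  bus=[BusUpgr]  L1: P0=I P1=I P2=M  mem[L1]=90
8. P0: load  L1  bus=[BusRd]  L1: P0=S P1=I P2=O  mem[L1]=90
9. P0: load  L1  bus=[-]  L1: P0=S P1=I P2=O  mem[L1]=90
10. P1: load  L1  bus=[BusRd]  L1: P0=S P1=S P2=O  mem[L1]=90
11. P1: store L1 := 29  bus=[BusUpgr,Flush]  L1: P0=I P1=M P2=I  mem[L1]=29
12. P0: store L1 := 48  bus=[BusRdX,Flush]  L1: P0=M P1=I P2=I  mem[L1]=29
13. P2: store L0 := 39  bus=[-]  L0: P0=I P1=I P2=M  mem[L0]=50
14. P0: store L1 := 41  bus=[-]  L1: P0=M P1=I P2=I  mem[L1]=29
15. P2: load  L1  bus=[BusRd]  L1: P0=O P1=I P2=S  mem[L1]=29
16. P1: load  L0  bus=[BusRd]  L0: P0=I P1=S P2=O  mem[L0]=50
17. P2: load  L1  bus=[-]  L1: P0=O P1=I P2=S  mem[L1]=29
18. P2: load  L0  bus=[-]  L0: P0=I P1=S P2=O  mem[L0]=50
19. P0: load  L1  bus=[-]  L1: P0=O P1=I P2=S  mem[L1]=29
20. P2: load  L1  bus=[-]  L1: P0=O P1=I P2=S  mem[L1]=29
21. P0: store L1 := 58  bus=[BusUpgr]  L1: P0=M P1=I P2=I  mem[L1]=29
22. P1: load  L1  bus=[BusRd]  L1: P0=O P1=S P2=I  mem[L1]=29
23. P0: load  L0  bus=[BusRd]  L0: P0=S P1=S P2=O  mem[L0]=50
24. P2: load  L1  bus=[BusRd]  L1: P0=O P1=S P2=S  mem[L1]=29
25. P0: store L1 := 44  bus=[BusUpgr]  L1: P0=M P1=I P2=I  mem[L1]=29
26. P1: store L1 := 23  bus=[BusRdX,Flush]  L1: P0=I P1=M P2=I  mem[L1]=44
27. P0: load  L1  bus=[BusRd]  L1: P0=S P1=O P2=I  mem[L1]=44
28. P2: load  L1  bus=[BusRd]  L1: P0=S P1=O P2=S  mem[L1]=44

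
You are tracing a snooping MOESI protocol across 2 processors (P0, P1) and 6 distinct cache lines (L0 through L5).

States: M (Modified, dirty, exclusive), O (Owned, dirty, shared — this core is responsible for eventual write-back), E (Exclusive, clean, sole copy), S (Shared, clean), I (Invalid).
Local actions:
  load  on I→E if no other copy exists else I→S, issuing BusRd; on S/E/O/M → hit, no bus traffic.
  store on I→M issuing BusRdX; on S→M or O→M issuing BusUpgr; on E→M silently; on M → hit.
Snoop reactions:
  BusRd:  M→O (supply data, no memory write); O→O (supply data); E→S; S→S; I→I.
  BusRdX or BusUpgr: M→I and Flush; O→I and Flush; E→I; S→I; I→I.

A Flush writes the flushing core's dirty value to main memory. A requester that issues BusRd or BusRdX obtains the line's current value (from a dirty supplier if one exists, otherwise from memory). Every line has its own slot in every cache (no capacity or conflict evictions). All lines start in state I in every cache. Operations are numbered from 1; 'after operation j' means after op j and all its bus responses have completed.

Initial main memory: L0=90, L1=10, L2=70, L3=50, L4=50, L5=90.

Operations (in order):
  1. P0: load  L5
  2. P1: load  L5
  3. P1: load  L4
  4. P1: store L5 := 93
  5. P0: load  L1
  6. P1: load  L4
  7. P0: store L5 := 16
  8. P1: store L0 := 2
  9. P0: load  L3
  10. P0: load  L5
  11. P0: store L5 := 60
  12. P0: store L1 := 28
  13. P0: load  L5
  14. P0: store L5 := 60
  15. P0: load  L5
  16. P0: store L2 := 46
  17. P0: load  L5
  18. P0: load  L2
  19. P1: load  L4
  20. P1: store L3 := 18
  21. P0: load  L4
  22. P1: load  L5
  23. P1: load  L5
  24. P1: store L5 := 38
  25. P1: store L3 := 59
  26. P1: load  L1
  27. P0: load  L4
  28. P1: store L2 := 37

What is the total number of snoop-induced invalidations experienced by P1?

invalidations = 1

1. P0: load  L5  bus=[BusRd]  L5: P0=E P1=I  mem[L5]=90
2. P1: load  L5  bus=[BusRd]  L5: P0=S P1=S  mem[L5]=90
3. P1: load  L4  bus=[BusRd]  L4: P0=I P1=E  mem[L4]=50
4. P1: store L5 := 93  bus=[BusUpgr]  L5: P0=I P1=M  mem[L5]=90
5. P0: load  L1  bus=[BusRd]  L1: P0=E P1=I  mem[L1]=10
6. P1: load  L4  bus=[-]  L4: P0=I P1=E  mem[L4]=50
7. P0: store L5 := 16  bus=[BusRdX,Flush]  L5: P0=M P1=I  mem[L5]=93
8. P1: store L0 := 2  bus=[BusRdX]  L0: P0=I P1=M  mem[L0]=90
9. P0: load  L3  bus=[BusRd]  L3: P0=E P1=I  mem[L3]=50
10. P0: load  L5  bus=[-]  L5: P0=M P1=I  mem[L5]=93
11. P0: store L5 := 60  bus=[-]  L5: P0=M P1=I  mem[L5]=93
12. P0: store L1 := 28  bus=[-]  L1: P0=M P1=I  mem[L1]=10
13. P0: load  L5  bus=[-]  L5: P0=M P1=I  mem[L5]=93
14. P0: store L5 := 60  bus=[-]  L5: P0=M P1=I  mem[L5]=93
15. P0: load  L5  bus=[-]  L5: P0=M P1=I  mem[L5]=93
16. P0: store L2 := 46  bus=[BusRdX]  L2: P0=M P1=I  mem[L2]=70
17. P0: load  L5  bus=[-]  L5: P0=M P1=I  mem[L5]=93
18. P0: load  L2  bus=[-]  L2: P0=M P1=I  mem[L2]=70
19. P1: load  L4  bus=[-]  L4: P0=I P1=E  mem[L4]=50
20. P1: store L3 := 18  bus=[BusRdX]  L3: P0=I P1=M  mem[L3]=50
21. P0: load  L4  bus=[BusRd]  L4: P0=S P1=S  mem[L4]=50
22. P1: load  L5  bus=[BusRd]  L5: P0=O P1=S  mem[L5]=93
23. P1: load  L5  bus=[-]  L5: P0=O P1=S  mem[L5]=93
24. P1: store L5 := 38  bus=[BusUpgr,Flush]  L5: P0=I P1=M  mem[L5]=60
25. P1: store L3 := 59  bus=[-]  L3: P0=I P1=M  mem[L3]=50
26. P1: load  L1  bus=[BusRd]  L1: P0=O P1=S  mem[L1]=10
27. P0: load  L4  bus=[-]  L4: P0=S P1=S  mem[L4]=50
28. P1: store L2 := 37  bus=[BusRdX,Flush]  L2: P0=I P1=M  mem[L2]=46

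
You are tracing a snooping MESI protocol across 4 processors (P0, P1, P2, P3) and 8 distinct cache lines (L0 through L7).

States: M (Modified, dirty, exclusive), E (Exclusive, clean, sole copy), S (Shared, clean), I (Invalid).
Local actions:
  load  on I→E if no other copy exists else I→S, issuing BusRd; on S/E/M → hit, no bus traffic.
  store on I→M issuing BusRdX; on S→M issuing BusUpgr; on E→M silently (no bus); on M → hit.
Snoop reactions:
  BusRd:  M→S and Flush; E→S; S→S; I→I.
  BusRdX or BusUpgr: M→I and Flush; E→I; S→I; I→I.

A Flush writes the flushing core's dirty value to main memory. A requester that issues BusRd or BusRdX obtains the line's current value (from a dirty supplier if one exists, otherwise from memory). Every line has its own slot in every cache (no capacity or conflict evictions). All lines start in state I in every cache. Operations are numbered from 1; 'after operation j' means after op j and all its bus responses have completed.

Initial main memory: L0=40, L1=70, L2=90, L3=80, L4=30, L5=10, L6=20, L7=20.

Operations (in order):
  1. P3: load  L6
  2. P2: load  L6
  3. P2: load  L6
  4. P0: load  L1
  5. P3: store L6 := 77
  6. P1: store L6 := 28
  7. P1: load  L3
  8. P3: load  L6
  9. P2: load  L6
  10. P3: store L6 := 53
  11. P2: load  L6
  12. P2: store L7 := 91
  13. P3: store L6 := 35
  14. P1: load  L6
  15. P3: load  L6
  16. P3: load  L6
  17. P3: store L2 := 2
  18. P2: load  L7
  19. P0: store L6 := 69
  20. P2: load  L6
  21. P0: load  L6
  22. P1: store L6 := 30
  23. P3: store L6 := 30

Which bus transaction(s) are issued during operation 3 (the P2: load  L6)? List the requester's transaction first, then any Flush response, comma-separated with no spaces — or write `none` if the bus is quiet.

bus = none

[1] P3: load  L6 | P0:I, P1:I, P2:I, P3:E(20) | bus: BusRd
[2] P2: load  L6 | P0:I, P1:I, P2:S(20), P3:S(20) | bus: BusRd
[3] P2: load  L6 | P0:I, P1:I, P2:S(20), P3:S(20) | bus: none
[4] P0: load  L1 | P0:E(70), P1:I, P2:I, P3:I | bus: BusRd
[5] P3: store L6 := 77 | P0:I, P1:I, P2:I, P3:M(77) | bus: BusUpgr
[6] P1: store L6 := 28 | P0:I, P1:M(28), P2:I, P3:I | bus: BusRdX,Flush
[7] P1: load  L3 | P0:I, P1:E(80), P2:I, P3:I | bus: BusRd
[8] P3: load  L6 | P0:I, P1:S(28), P2:I, P3:S(28) | bus: BusRd,Flush
[9] P2: load  L6 | P0:I, P1:S(28), P2:S(28), P3:S(28) | bus: BusRd
[10] P3: store L6 := 53 | P0:I, P1:I, P2:I, P3:M(53) | bus: BusUpgr
[11] P2: load  L6 | P0:I, P1:I, P2:S(53), P3:S(53) | bus: BusRd,Flush
[12] P2: store L7 := 91 | P0:I, P1:I, P2:M(91), P3:I | bus: BusRdX
[13] P3: store L6 := 35 | P0:I, P1:I, P2:I, P3:M(35) | bus: BusUpgr
[14] P1: load  L6 | P0:I, P1:S(35), P2:I, P3:S(35) | bus: BusRd,Flush
[15] P3: load  L6 | P0:I, P1:S(35), P2:I, P3:S(35) | bus: none
[16] P3: load  L6 | P0:I, P1:S(35), P2:I, P3:S(35) | bus: none
[17] P3: store L2 := 2 | P0:I, P1:I, P2:I, P3:M(2) | bus: BusRdX
[18] P2: load  L7 | P0:I, P1:I, P2:M(91), P3:I | bus: none
[19] P0: store L6 := 69 | P0:M(69), P1:I, P2:I, P3:I | bus: BusRdX
[20] P2: load  L6 | P0:S(69), P1:I, P2:S(69), P3:I | bus: BusRd,Flush
[21] P0: load  L6 | P0:S(69), P1:I, P2:S(69), P3:I | bus: none
[22] P1: store L6 := 30 | P0:I, P1:M(30), P2:I, P3:I | bus: BusRdX
[23] P3: store L6 := 30 | P0:I, P1:I, P2:I, P3:M(30) | bus: BusRdX,Flush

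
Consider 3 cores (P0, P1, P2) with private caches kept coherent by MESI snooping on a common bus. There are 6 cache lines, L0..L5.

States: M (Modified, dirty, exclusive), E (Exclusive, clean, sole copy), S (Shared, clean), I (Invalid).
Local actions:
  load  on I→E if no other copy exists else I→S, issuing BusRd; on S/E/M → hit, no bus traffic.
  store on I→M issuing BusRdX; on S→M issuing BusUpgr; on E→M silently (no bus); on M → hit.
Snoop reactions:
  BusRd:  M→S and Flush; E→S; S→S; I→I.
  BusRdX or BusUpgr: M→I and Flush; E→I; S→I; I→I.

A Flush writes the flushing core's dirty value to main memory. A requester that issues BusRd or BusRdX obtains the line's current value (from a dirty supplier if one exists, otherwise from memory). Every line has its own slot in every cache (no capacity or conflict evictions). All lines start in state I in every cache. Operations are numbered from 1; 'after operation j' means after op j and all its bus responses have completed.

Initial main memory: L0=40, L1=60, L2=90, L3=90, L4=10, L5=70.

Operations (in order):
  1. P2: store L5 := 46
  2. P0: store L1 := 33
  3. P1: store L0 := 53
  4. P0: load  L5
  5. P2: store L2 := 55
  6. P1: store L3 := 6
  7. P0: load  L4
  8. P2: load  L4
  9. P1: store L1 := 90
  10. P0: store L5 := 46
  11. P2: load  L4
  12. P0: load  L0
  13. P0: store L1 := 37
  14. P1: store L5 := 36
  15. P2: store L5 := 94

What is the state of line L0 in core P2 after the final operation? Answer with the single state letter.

1. P2: store L5 := 46  bus=[BusRdX]  L5: P0=I P1=I P2=M  mem[L5]=70
2. P0: store L1 := 33  bus=[BusRdX]  L1: P0=M P1=I P2=I  mem[L1]=60
3. P1: store L0 := 53  bus=[BusRdX]  L0: P0=I P1=M P2=I  mem[L0]=40
4. P0: load  L5  bus=[BusRd,Flush]  L5: P0=S P1=I P2=S  mem[L5]=46
5. P2: store L2 := 55  bus=[BusRdX]  L2: P0=I P1=I P2=M  mem[L2]=90
6. P1: store L3 := 6  bus=[BusRdX]  L3: P0=I P1=M P2=I  mem[L3]=90
7. P0: load  L4  bus=[BusRd]  L4: P0=E P1=I P2=I  mem[L4]=10
8. P2: load  L4  bus=[BusRd]  L4: P0=S P1=I P2=S  mem[L4]=10
9. P1: store L1 := 90  bus=[BusRdX,Flush]  L1: P0=I P1=M P2=I  mem[L1]=33
10. P0: store L5 := 46  bus=[BusUpgr]  L5: P0=M P1=I P2=I  mem[L5]=46
11. P2: load  L4  bus=[-]  L4: P0=S P1=I P2=S  mem[L4]=10
12. P0: load  L0  bus=[BusRd,Flush]  L0: P0=S P1=S P2=I  mem[L0]=53
13. P0: store L1 := 37  bus=[BusRdX,Flush]  L1: P0=M P1=I P2=I  mem[L1]=90
14. P1: store L5 := 36  bus=[BusRdX,Flush]  L5: P0=I P1=M P2=I  mem[L5]=46
15. P2: store L5 := 94  bus=[BusRdX,Flush]  L5: P0=I P1=I P2=M  mem[L5]=36

state = I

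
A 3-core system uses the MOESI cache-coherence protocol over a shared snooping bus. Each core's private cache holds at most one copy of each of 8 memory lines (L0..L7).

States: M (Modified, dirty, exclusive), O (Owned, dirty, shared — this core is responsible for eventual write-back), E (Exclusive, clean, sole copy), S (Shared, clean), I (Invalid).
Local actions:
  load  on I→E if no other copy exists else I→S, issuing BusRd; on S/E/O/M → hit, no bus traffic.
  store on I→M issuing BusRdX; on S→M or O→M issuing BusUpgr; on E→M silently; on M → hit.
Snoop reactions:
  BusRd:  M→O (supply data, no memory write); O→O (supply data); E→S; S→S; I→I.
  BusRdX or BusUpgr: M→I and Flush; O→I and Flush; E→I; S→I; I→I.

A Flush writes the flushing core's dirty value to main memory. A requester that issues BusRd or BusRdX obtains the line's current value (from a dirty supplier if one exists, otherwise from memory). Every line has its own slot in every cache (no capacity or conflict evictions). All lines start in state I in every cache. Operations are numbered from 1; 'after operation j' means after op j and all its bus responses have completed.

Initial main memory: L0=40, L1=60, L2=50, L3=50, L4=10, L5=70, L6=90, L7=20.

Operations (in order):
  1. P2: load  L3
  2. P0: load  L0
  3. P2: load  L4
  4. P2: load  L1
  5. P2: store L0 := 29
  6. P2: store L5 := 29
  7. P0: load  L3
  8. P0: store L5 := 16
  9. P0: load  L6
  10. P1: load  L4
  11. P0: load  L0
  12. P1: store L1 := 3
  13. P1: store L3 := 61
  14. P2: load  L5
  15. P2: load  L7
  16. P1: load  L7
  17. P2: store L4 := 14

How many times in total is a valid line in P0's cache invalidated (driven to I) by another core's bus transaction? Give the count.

invalidations = 2

step 1: P2: load  L3  ⟶  IIE  (L3)  txn=BusRd  M[L3]=50
step 2: P0: load  L0  ⟶  EII  (L0)  txn=BusRd  M[L0]=40
step 3: P2: load  L4  ⟶  IIE  (L4)  txn=BusRd  M[L4]=10
step 4: P2: load  L1  ⟶  IIE  (L1)  txn=BusRd  M[L1]=60
step 5: P2: store L0 := 29  ⟶  IIM  (L0)  txn=BusRdX  M[L0]=40
step 6: P2: store L5 := 29  ⟶  IIM  (L5)  txn=BusRdX  M[L5]=70
step 7: P0: load  L3  ⟶  SIS  (L3)  txn=BusRd  M[L3]=50
step 8: P0: store L5 := 16  ⟶  MII  (L5)  txn=BusRdX+Flush  M[L5]=29
step 9: P0: load  L6  ⟶  EII  (L6)  txn=BusRd  M[L6]=90
step 10: P1: load  L4  ⟶  ISS  (L4)  txn=BusRd  M[L4]=10
step 11: P0: load  L0  ⟶  SIO  (L0)  txn=BusRd  M[L0]=40
step 12: P1: store L1 := 3  ⟶  IMI  (L1)  txn=BusRdX  M[L1]=60
step 13: P1: store L3 := 61  ⟶  IMI  (L3)  txn=BusRdX  M[L3]=50
step 14: P2: load  L5  ⟶  OIS  (L5)  txn=BusRd  M[L5]=29
step 15: P2: load  L7  ⟶  IIE  (L7)  txn=BusRd  M[L7]=20
step 16: P1: load  L7  ⟶  ISS  (L7)  txn=BusRd  M[L7]=20
step 17: P2: store L4 := 14  ⟶  IIM  (L4)  txn=BusUpgr  M[L4]=10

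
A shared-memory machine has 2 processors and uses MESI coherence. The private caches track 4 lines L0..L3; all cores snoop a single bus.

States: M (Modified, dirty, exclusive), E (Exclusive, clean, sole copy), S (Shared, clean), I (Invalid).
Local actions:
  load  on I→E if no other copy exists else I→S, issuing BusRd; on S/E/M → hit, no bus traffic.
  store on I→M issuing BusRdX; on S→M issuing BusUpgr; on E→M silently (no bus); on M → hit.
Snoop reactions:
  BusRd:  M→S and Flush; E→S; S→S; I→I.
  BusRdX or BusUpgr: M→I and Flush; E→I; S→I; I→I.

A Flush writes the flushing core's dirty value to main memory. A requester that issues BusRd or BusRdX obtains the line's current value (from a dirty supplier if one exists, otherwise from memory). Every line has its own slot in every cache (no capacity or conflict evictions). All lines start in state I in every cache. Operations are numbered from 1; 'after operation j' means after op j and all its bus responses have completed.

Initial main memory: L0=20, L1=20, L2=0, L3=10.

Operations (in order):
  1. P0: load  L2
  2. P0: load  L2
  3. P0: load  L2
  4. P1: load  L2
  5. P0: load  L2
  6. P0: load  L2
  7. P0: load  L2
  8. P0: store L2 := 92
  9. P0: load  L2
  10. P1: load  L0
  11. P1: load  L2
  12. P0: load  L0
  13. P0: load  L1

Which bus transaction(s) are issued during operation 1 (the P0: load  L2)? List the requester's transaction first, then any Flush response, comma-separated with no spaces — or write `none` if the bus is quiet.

step 1: P0: load  L2  ⟶  EI  (L2)  txn=BusRd  M[L2]=0
step 2: P0: load  L2  ⟶  EI  (L2)  txn=∅  M[L2]=0
step 3: P0: load  L2  ⟶  EI  (L2)  txn=∅  M[L2]=0
step 4: P1: load  L2  ⟶  SS  (L2)  txn=BusRd  M[L2]=0
step 5: P0: load  L2  ⟶  SS  (L2)  txn=∅  M[L2]=0
step 6: P0: load  L2  ⟶  SS  (L2)  txn=∅  M[L2]=0
step 7: P0: load  L2  ⟶  SS  (L2)  txn=∅  M[L2]=0
step 8: P0: store L2 := 92  ⟶  MI  (L2)  txn=BusUpgr  M[L2]=0
step 9: P0: load  L2  ⟶  MI  (L2)  txn=∅  M[L2]=0
step 10: P1: load  L0  ⟶  IE  (L0)  txn=BusRd  M[L0]=20
step 11: P1: load  L2  ⟶  SS  (L2)  txn=BusRd+Flush  M[L2]=92
step 12: P0: load  L0  ⟶  SS  (L0)  txn=BusRd  M[L0]=20
step 13: P0: load  L1  ⟶  EI  (L1)  txn=BusRd  M[L1]=20

bus = BusRd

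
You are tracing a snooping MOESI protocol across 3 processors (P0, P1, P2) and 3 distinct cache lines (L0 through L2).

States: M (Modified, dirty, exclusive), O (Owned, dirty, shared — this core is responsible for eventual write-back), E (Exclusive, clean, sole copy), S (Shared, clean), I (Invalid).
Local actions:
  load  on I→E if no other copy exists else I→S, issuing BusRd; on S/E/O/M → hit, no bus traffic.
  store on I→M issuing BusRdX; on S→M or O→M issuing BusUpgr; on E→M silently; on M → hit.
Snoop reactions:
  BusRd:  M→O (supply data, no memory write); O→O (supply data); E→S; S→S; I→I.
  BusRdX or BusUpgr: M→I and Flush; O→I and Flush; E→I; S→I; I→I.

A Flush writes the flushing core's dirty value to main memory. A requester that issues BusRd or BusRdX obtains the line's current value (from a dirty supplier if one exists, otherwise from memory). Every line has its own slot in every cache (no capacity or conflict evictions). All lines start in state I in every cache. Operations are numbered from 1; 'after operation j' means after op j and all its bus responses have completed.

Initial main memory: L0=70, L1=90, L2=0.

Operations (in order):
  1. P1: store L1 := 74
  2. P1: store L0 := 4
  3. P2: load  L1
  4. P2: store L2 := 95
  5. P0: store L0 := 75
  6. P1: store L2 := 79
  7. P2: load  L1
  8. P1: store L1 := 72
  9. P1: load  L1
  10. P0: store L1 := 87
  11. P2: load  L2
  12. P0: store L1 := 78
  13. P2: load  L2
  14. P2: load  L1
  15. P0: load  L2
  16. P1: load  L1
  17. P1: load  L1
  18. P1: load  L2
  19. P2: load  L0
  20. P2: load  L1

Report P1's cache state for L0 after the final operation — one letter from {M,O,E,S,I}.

  op1 P1: store L1 := 74 → I/M/I on L1; bus BusRdX; mem=90
  op2 P1: store L0 := 4 → I/M/I on L0; bus BusRdX; mem=70
  op3 P2: load  L1 → I/O/S on L1; bus BusRd; mem=90
  op4 P2: store L2 := 95 → I/I/M on L2; bus BusRdX; mem=0
  op5 P0: store L0 := 75 → M/I/I on L0; bus BusRdX Flush; mem=4
  op6 P1: store L2 := 79 → I/M/I on L2; bus BusRdX Flush; mem=95
  op7 P2: load  L1 → I/O/S on L1; bus (none); mem=90
  op8 P1: store L1 := 72 → I/M/I on L1; bus BusUpgr; mem=90
  op9 P1: load  L1 → I/M/I on L1; bus (none); mem=90
  op10 P0: store L1 := 87 → M/I/I on L1; bus BusRdX Flush; mem=72
  op11 P2: load  L2 → I/O/S on L2; bus BusRd; mem=95
  op12 P0: store L1 := 78 → M/I/I on L1; bus (none); mem=72
  op13 P2: load  L2 → I/O/S on L2; bus (none); mem=95
  op14 P2: load  L1 → O/I/S on L1; bus BusRd; mem=72
  op15 P0: load  L2 → S/O/S on L2; bus BusRd; mem=95
  op16 P1: load  L1 → O/S/S on L1; bus BusRd; mem=72
  op17 P1: load  L1 → O/S/S on L1; bus (none); mem=72
  op18 P1: load  L2 → S/O/S on L2; bus (none); mem=95
  op19 P2: load  L0 → O/I/S on L0; bus BusRd; mem=4
  op20 P2: load  L1 → O/S/S on L1; bus (none); mem=72

state = I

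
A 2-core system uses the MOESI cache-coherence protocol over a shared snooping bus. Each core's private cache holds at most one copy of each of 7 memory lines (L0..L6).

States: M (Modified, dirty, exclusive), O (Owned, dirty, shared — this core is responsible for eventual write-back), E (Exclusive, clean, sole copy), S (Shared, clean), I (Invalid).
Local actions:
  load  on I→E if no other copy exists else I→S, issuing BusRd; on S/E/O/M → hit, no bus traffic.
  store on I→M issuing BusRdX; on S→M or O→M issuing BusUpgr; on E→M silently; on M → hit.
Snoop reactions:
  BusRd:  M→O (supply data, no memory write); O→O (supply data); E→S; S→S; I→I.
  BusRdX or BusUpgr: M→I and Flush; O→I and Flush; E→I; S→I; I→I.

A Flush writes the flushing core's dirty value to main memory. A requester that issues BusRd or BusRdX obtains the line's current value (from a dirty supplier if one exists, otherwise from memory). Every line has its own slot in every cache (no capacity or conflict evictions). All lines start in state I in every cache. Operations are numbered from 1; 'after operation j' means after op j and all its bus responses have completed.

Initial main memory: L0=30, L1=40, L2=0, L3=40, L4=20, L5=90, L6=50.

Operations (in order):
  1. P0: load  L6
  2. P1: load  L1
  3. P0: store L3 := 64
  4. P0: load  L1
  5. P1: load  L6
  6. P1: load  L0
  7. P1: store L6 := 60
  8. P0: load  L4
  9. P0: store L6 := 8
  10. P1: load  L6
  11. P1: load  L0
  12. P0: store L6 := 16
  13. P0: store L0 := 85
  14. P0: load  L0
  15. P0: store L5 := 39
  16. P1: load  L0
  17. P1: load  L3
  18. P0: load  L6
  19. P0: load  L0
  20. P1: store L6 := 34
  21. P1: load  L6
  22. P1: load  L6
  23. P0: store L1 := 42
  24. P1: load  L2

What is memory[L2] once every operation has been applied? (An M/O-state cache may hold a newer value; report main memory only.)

memory[L2] = 0

[1] P0: load  L6 | P0:E(50), P1:I | bus: BusRd
[2] P1: load  L1 | P0:I, P1:E(40) | bus: BusRd
[3] P0: store L3 := 64 | P0:M(64), P1:I | bus: BusRdX
[4] P0: load  L1 | P0:S(40), P1:S(40) | bus: BusRd
[5] P1: load  L6 | P0:S(50), P1:S(50) | bus: BusRd
[6] P1: load  L0 | P0:I, P1:E(30) | bus: BusRd
[7] P1: store L6 := 60 | P0:I, P1:M(60) | bus: BusUpgr
[8] P0: load  L4 | P0:E(20), P1:I | bus: BusRd
[9] P0: store L6 := 8 | P0:M(8), P1:I | bus: BusRdX,Flush
[10] P1: load  L6 | P0:O(8), P1:S(8) | bus: BusRd
[11] P1: load  L0 | P0:I, P1:E(30) | bus: none
[12] P0: store L6 := 16 | P0:M(16), P1:I | bus: BusUpgr
[13] P0: store L0 := 85 | P0:M(85), P1:I | bus: BusRdX
[14] P0: load  L0 | P0:M(85), P1:I | bus: none
[15] P0: store L5 := 39 | P0:M(39), P1:I | bus: BusRdX
[16] P1: load  L0 | P0:O(85), P1:S(85) | bus: BusRd
[17] P1: load  L3 | P0:O(64), P1:S(64) | bus: BusRd
[18] P0: load  L6 | P0:M(16), P1:I | bus: none
[19] P0: load  L0 | P0:O(85), P1:S(85) | bus: none
[20] P1: store L6 := 34 | P0:I, P1:M(34) | bus: BusRdX,Flush
[21] P1: load  L6 | P0:I, P1:M(34) | bus: none
[22] P1: load  L6 | P0:I, P1:M(34) | bus: none
[23] P0: store L1 := 42 | P0:M(42), P1:I | bus: BusUpgr
[24] P1: load  L2 | P0:I, P1:E(0) | bus: BusRd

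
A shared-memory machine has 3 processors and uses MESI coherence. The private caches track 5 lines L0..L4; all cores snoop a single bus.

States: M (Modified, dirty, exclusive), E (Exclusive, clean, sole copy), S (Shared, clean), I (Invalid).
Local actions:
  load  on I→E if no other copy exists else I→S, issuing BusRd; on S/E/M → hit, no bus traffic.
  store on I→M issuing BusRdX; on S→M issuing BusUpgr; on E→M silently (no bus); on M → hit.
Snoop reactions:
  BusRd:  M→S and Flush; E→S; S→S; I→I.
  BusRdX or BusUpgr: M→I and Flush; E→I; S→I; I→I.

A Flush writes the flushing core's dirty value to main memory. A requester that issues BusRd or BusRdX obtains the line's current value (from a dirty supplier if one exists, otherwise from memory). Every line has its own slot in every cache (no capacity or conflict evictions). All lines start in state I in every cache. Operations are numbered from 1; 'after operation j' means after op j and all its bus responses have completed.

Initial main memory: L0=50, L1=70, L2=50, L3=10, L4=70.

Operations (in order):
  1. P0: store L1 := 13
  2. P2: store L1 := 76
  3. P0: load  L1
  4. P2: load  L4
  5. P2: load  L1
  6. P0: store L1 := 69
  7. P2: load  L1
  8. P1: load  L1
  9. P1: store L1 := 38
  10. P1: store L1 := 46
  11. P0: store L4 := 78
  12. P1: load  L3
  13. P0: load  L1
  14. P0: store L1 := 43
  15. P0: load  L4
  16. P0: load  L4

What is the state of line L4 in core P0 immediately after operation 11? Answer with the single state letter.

state = M

step 1: P0: store L1 := 13  ⟶  MII  (L1)  txn=BusRdX  M[L1]=70
step 2: P2: store L1 := 76  ⟶  IIM  (L1)  txn=BusRdX+Flush  M[L1]=13
step 3: P0: load  L1  ⟶  SIS  (L1)  txn=BusRd+Flush  M[L1]=76
step 4: P2: load  L4  ⟶  IIE  (L4)  txn=BusRd  M[L4]=70
step 5: P2: load  L1  ⟶  SIS  (L1)  txn=∅  M[L1]=76
step 6: P0: store L1 := 69  ⟶  MII  (L1)  txn=BusUpgr  M[L1]=76
step 7: P2: load  L1  ⟶  SIS  (L1)  txn=BusRd+Flush  M[L1]=69
step 8: P1: load  L1  ⟶  SSS  (L1)  txn=BusRd  M[L1]=69
step 9: P1: store L1 := 38  ⟶  IMI  (L1)  txn=BusUpgr  M[L1]=69
step 10: P1: store L1 := 46  ⟶  IMI  (L1)  txn=∅  M[L1]=69
step 11: P0: store L4 := 78  ⟶  MII  (L4)  txn=BusRdX  M[L4]=70
step 12: P1: load  L3  ⟶  IEI  (L3)  txn=BusRd  M[L3]=10
step 13: P0: load  L1  ⟶  SSI  (L1)  txn=BusRd+Flush  M[L1]=46
step 14: P0: store L1 := 43  ⟶  MII  (L1)  txn=BusUpgr  M[L1]=46
step 15: P0: load  L4  ⟶  MII  (L4)  txn=∅  M[L4]=70
step 16: P0: load  L4  ⟶  MII  (L4)  txn=∅  M[L4]=70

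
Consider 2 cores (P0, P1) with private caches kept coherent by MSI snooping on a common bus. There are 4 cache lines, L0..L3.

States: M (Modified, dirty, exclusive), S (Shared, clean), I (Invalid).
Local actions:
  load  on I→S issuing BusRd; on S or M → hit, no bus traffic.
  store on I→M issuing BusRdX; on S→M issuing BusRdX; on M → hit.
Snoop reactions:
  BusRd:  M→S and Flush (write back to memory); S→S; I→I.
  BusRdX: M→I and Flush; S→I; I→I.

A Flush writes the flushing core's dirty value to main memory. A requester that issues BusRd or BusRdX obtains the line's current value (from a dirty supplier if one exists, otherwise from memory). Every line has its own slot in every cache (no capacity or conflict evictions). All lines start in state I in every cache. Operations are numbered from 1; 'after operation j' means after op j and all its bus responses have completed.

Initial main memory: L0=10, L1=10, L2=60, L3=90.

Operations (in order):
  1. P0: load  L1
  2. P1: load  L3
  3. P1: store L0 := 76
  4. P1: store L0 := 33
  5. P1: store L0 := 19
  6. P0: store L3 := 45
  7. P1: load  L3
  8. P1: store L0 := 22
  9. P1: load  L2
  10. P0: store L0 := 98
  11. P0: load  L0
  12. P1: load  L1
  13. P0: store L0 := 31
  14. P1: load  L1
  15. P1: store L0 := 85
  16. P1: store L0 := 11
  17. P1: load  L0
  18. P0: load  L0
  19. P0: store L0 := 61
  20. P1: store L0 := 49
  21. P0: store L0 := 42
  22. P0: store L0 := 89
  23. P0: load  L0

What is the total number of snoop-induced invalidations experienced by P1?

invalidations = 4

  op1 P0: load  L1 → S/I on L1; bus BusRd; mem=10
  op2 P1: load  L3 → I/S on L3; bus BusRd; mem=90
  op3 P1: store L0 := 76 → I/M on L0; bus BusRdX; mem=10
  op4 P1: store L0 := 33 → I/M on L0; bus (none); mem=10
  op5 P1: store L0 := 19 → I/M on L0; bus (none); mem=10
  op6 P0: store L3 := 45 → M/I on L3; bus BusRdX; mem=90
  op7 P1: load  L3 → S/S on L3; bus BusRd Flush; mem=45
  op8 P1: store L0 := 22 → I/M on L0; bus (none); mem=10
  op9 P1: load  L2 → I/S on L2; bus BusRd; mem=60
  op10 P0: store L0 := 98 → M/I on L0; bus BusRdX Flush; mem=22
  op11 P0: load  L0 → M/I on L0; bus (none); mem=22
  op12 P1: load  L1 → S/S on L1; bus BusRd; mem=10
  op13 P0: store L0 := 31 → M/I on L0; bus (none); mem=22
  op14 P1: load  L1 → S/S on L1; bus (none); mem=10
  op15 P1: store L0 := 85 → I/M on L0; bus BusRdX Flush; mem=31
  op16 P1: store L0 := 11 → I/M on L0; bus (none); mem=31
  op17 P1: load  L0 → I/M on L0; bus (none); mem=31
  op18 P0: load  L0 → S/S on L0; bus BusRd Flush; mem=11
  op19 P0: store L0 := 61 → M/I on L0; bus BusRdX; mem=11
  op20 P1: store L0 := 49 → I/M on L0; bus BusRdX Flush; mem=61
  op21 P0: store L0 := 42 → M/I on L0; bus BusRdX Flush; mem=49
  op22 P0: store L0 := 89 → M/I on L0; bus (none); mem=49
  op23 P0: load  L0 → M/I on L0; bus (none); mem=49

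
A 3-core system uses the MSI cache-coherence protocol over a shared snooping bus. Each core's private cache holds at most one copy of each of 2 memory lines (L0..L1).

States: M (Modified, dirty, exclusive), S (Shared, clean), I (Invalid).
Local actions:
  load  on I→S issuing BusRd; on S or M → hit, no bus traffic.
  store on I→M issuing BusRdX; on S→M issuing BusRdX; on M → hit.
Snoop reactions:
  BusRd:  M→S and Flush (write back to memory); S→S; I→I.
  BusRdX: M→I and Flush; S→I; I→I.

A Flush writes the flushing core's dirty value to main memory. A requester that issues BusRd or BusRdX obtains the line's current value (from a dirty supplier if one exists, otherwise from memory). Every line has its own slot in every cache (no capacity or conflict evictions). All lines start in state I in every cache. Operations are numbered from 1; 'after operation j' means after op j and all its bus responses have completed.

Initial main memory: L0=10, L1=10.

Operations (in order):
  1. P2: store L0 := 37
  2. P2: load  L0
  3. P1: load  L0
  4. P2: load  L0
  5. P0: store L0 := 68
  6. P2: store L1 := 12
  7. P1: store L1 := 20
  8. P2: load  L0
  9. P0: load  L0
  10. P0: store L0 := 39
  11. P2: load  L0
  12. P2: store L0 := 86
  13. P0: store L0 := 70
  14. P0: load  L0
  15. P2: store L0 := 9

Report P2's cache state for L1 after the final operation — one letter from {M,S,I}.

state = I

[1] P2: store L0 := 37 | P0:I, P1:I, P2:M(37) | bus: BusRdX
[2] P2: load  L0 | P0:I, P1:I, P2:M(37) | bus: none
[3] P1: load  L0 | P0:I, P1:S(37), P2:S(37) | bus: BusRd,Flush
[4] P2: load  L0 | P0:I, P1:S(37), P2:S(37) | bus: none
[5] P0: store L0 := 68 | P0:M(68), P1:I, P2:I | bus: BusRdX
[6] P2: store L1 := 12 | P0:I, P1:I, P2:M(12) | bus: BusRdX
[7] P1: store L1 := 20 | P0:I, P1:M(20), P2:I | bus: BusRdX,Flush
[8] P2: load  L0 | P0:S(68), P1:I, P2:S(68) | bus: BusRd,Flush
[9] P0: load  L0 | P0:S(68), P1:I, P2:S(68) | bus: none
[10] P0: store L0 := 39 | P0:M(39), P1:I, P2:I | bus: BusRdX
[11] P2: load  L0 | P0:S(39), P1:I, P2:S(39) | bus: BusRd,Flush
[12] P2: store L0 := 86 | P0:I, P1:I, P2:M(86) | bus: BusRdX
[13] P0: store L0 := 70 | P0:M(70), P1:I, P2:I | bus: BusRdX,Flush
[14] P0: load  L0 | P0:M(70), P1:I, P2:I | bus: none
[15] P2: store L0 := 9 | P0:I, P1:I, P2:M(9) | bus: BusRdX,Flush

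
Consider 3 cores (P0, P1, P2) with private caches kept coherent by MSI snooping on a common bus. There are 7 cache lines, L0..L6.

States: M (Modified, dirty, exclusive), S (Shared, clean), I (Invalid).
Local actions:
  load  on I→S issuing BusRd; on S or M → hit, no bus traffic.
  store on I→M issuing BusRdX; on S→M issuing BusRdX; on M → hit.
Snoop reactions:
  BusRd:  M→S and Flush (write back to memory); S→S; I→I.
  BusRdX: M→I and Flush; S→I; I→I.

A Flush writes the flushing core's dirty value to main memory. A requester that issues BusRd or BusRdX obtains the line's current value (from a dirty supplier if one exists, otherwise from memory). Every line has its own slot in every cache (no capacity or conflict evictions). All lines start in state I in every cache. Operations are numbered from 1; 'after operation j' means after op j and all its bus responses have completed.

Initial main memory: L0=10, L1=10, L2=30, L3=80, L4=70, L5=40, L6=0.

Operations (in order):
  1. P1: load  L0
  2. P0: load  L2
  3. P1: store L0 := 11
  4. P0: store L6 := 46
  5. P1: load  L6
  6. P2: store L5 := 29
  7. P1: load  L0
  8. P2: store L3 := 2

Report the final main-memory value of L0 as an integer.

  op1 P1: load  L0 → I/S/I on L0; bus BusRd; mem=10
  op2 P0: load  L2 → S/I/I on L2; bus BusRd; mem=30
  op3 P1: store L0 := 11 → I/M/I on L0; bus BusRdX; mem=10
  op4 P0: store L6 := 46 → M/I/I on L6; bus BusRdX; mem=0
  op5 P1: load  L6 → S/S/I on L6; bus BusRd Flush; mem=46
  op6 P2: store L5 := 29 → I/I/M on L5; bus BusRdX; mem=40
  op7 P1: load  L0 → I/M/I on L0; bus (none); mem=10
  op8 P2: store L3 := 2 → I/I/M on L3; bus BusRdX; mem=80

memory[L0] = 10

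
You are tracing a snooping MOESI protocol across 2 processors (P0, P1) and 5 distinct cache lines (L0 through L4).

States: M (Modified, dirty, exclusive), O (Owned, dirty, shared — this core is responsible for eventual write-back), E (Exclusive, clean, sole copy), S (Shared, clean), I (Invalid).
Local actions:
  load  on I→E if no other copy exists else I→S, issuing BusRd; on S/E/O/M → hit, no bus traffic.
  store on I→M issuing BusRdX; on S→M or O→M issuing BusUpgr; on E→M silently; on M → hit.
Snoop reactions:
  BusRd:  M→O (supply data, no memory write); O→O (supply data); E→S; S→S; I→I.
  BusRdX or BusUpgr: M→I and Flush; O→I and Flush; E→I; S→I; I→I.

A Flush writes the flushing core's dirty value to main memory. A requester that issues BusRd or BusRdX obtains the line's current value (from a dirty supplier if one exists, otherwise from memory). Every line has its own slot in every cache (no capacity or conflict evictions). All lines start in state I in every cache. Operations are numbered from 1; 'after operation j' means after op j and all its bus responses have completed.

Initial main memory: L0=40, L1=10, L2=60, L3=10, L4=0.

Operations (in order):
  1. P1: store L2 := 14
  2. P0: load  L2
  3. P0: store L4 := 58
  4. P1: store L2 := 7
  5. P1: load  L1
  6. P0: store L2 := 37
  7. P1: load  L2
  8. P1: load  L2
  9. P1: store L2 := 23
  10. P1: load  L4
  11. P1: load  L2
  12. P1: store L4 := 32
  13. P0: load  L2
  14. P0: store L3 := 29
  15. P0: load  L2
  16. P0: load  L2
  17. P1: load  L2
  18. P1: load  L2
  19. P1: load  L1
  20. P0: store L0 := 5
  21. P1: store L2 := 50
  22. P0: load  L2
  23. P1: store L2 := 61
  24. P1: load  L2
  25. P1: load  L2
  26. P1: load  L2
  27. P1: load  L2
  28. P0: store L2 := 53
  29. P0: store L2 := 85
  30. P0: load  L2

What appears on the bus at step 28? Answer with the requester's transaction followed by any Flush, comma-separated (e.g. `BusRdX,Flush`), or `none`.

[1] P1: store L2 := 14 | P0:I, P1:M(14) | bus: BusRdX
[2] P0: load  L2 | P0:S(14), P1:O(14) | bus: BusRd
[3] P0: store L4 := 58 | P0:M(58), P1:I | bus: BusRdX
[4] P1: store L2 := 7 | P0:I, P1:M(7) | bus: BusUpgr
[5] P1: load  L1 | P0:I, P1:E(10) | bus: BusRd
[6] P0: store L2 := 37 | P0:M(37), P1:I | bus: BusRdX,Flush
[7] P1: load  L2 | P0:O(37), P1:S(37) | bus: BusRd
[8] P1: load  L2 | P0:O(37), P1:S(37) | bus: none
[9] P1: store L2 := 23 | P0:I, P1:M(23) | bus: BusUpgr,Flush
[10] P1: load  L4 | P0:O(58), P1:S(58) | bus: BusRd
[11] P1: load  L2 | P0:I, P1:M(23) | bus: none
[12] P1: store L4 := 32 | P0:I, P1:M(32) | bus: BusUpgr,Flush
[13] P0: load  L2 | P0:S(23), P1:O(23) | bus: BusRd
[14] P0: store L3 := 29 | P0:M(29), P1:I | bus: BusRdX
[15] P0: load  L2 | P0:S(23), P1:O(23) | bus: none
[16] P0: load  L2 | P0:S(23), P1:O(23) | bus: none
[17] P1: load  L2 | P0:S(23), P1:O(23) | bus: none
[18] P1: load  L2 | P0:S(23), P1:O(23) | bus: none
[19] P1: load  L1 | P0:I, P1:E(10) | bus: none
[20] P0: store L0 := 5 | P0:M(5), P1:I | bus: BusRdX
[21] P1: store L2 := 50 | P0:I, P1:M(50) | bus: BusUpgr
[22] P0: load  L2 | P0:S(50), P1:O(50) | bus: BusRd
[23] P1: store L2 := 61 | P0:I, P1:M(61) | bus: BusUpgr
[24] P1: load  L2 | P0:I, P1:M(61) | bus: none
[25] P1: load  L2 | P0:I, P1:M(61) | bus: none
[26] P1: load  L2 | P0:I, P1:M(61) | bus: none
[27] P1: load  L2 | P0:I, P1:M(61) | bus: none
[28] P0: store L2 := 53 | P0:M(53), P1:I | bus: BusRdX,Flush
[29] P0: store L2 := 85 | P0:M(85), P1:I | bus: none
[30] P0: load  L2 | P0:M(85), P1:I | bus: none

bus = BusRdX,Flush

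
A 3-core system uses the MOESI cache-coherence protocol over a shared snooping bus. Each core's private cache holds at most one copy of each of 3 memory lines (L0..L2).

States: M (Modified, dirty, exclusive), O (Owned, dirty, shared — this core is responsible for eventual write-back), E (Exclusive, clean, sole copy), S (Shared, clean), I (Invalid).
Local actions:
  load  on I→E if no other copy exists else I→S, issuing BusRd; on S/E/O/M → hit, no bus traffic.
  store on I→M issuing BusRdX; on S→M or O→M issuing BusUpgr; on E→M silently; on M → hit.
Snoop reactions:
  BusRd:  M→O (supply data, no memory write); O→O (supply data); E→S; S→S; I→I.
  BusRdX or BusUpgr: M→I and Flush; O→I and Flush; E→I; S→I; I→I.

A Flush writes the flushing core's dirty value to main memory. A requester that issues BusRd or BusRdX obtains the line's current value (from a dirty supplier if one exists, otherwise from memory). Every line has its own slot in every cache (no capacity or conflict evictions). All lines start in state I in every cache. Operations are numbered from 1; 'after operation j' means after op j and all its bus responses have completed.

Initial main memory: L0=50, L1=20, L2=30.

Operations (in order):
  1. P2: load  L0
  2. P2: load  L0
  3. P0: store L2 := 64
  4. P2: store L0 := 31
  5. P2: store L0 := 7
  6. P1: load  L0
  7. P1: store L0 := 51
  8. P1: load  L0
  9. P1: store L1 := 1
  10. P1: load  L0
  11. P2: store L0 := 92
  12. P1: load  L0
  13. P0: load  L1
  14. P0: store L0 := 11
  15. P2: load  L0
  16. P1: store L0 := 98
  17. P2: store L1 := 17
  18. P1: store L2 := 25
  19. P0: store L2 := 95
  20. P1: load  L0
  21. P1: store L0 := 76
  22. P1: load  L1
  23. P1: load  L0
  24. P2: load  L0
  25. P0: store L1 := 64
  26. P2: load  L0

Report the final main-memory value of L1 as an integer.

step 1: P2: load  L0  ⟶  IIE  (L0)  txn=BusRd  M[L0]=50
step 2: P2: load  L0  ⟶  IIE  (L0)  txn=∅  M[L0]=50
step 3: P0: store L2 := 64  ⟶  MII  (L2)  txn=BusRdX  M[L2]=30
step 4: P2: store L0 := 31  ⟶  IIM  (L0)  txn=∅  M[L0]=50
step 5: P2: store L0 := 7  ⟶  IIM  (L0)  txn=∅  M[L0]=50
step 6: P1: load  L0  ⟶  ISO  (L0)  txn=BusRd  M[L0]=50
step 7: P1: store L0 := 51  ⟶  IMI  (L0)  txn=BusUpgr+Flush  M[L0]=7
step 8: P1: load  L0  ⟶  IMI  (L0)  txn=∅  M[L0]=7
step 9: P1: store L1 := 1  ⟶  IMI  (L1)  txn=BusRdX  M[L1]=20
step 10: P1: load  L0  ⟶  IMI  (L0)  txn=∅  M[L0]=7
step 11: P2: store L0 := 92  ⟶  IIM  (L0)  txn=BusRdX+Flush  M[L0]=51
step 12: P1: load  L0  ⟶  ISO  (L0)  txn=BusRd  M[L0]=51
step 13: P0: load  L1  ⟶  SOI  (L1)  txn=BusRd  M[L1]=20
step 14: P0: store L0 := 11  ⟶  MII  (L0)  txn=BusRdX+Flush  M[L0]=92
step 15: P2: load  L0  ⟶  OIS  (L0)  txn=BusRd  M[L0]=92
step 16: P1: store L0 := 98  ⟶  IMI  (L0)  txn=BusRdX+Flush  M[L0]=11
step 17: P2: store L1 := 17  ⟶  IIM  (L1)  txn=BusRdX+Flush  M[L1]=1
step 18: P1: store L2 := 25  ⟶  IMI  (L2)  txn=BusRdX+Flush  M[L2]=64
step 19: P0: store L2 := 95  ⟶  MII  (L2)  txn=BusRdX+Flush  M[L2]=25
step 20: P1: load  L0  ⟶  IMI  (L0)  txn=∅  M[L0]=11
step 21: P1: store L0 := 76  ⟶  IMI  (L0)  txn=∅  M[L0]=11
step 22: P1: load  L1  ⟶  ISO  (L1)  txn=BusRd  M[L1]=1
step 23: P1: load  L0  ⟶  IMI  (L0)  txn=∅  M[L0]=11
step 24: P2: load  L0  ⟶  IOS  (L0)  txn=BusRd  M[L0]=11
step 25: P0: store L1 := 64  ⟶  MII  (L1)  txn=BusRdX+Flush  M[L1]=17
step 26: P2: load  L0  ⟶  IOS  (L0)  txn=∅  M[L0]=11

memory[L1] = 17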